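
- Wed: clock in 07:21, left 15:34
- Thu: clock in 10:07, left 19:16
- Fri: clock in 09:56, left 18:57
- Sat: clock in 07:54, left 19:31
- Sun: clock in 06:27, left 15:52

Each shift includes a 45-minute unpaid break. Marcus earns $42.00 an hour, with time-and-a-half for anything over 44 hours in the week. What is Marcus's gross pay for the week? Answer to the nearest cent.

Wed: 07:21–15:34 = 8 h 13 min; less 45 min break → 7 h 28 min
Thu: 10:07–19:16 = 9 h 9 min; less 45 min break → 8 h 24 min
Fri: 09:56–18:57 = 9 h 1 min; less 45 min break → 8 h 16 min
Sat: 07:54–19:31 = 11 h 37 min; less 45 min break → 10 h 52 min
Sun: 06:27–15:52 = 9 h 25 min; less 45 min break → 8 h 40 min
Total worked: 43 h 40 min = 2620 min.
Regular 43 h 40 min = 2620 min at $42.00/h; overtime 0 h 0 min = 0 min at $63.00/h.
Pay = (2620 × $42.00 + 0 × $63.00) ÷ 60 = $1834.00.

$1834.00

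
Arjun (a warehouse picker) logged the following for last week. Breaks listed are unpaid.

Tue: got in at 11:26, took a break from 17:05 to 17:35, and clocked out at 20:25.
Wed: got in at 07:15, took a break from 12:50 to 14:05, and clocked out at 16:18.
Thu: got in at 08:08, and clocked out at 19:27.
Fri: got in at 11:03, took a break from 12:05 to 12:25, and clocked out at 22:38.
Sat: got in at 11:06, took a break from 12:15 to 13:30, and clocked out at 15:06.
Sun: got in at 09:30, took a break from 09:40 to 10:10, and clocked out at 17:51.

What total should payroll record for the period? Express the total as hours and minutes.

49 h 27 min

Tue: 11:26–20:25 = 8 h 59 min; less 30 min break → 8 h 29 min
Wed: 07:15–16:18 = 9 h 3 min; less 75 min break → 7 h 48 min
Thu: 08:08–19:27 = 11 h 19 min
Fri: 11:03–22:38 = 11 h 35 min; less 20 min break → 11 h 15 min
Sat: 11:06–15:06 = 4 h 0 min; less 75 min break → 2 h 45 min
Sun: 09:30–17:51 = 8 h 21 min; less 30 min break → 7 h 51 min
Total: 8 h 29 min + 7 h 48 min + 11 h 19 min + 11 h 15 min + 2 h 45 min + 7 h 51 min = 49 h 27 min.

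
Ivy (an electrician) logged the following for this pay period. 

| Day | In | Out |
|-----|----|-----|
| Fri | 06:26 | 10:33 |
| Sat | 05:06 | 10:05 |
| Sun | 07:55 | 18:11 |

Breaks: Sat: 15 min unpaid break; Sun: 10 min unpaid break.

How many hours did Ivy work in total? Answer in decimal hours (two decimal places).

18.95 hours

Fri: 06:26–10:33 = 4 h 7 min
Sat: 05:06–10:05 = 4 h 59 min; less 15 min break → 4 h 44 min
Sun: 07:55–18:11 = 10 h 16 min; less 10 min break → 10 h 6 min
Total: 4 h 7 min + 4 h 44 min + 10 h 6 min = 18 h 57 min.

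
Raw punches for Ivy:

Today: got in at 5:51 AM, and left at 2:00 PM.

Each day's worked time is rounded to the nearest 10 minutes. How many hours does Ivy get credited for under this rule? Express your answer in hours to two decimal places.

8.17 hours

Today: 5:51 AM–2:00 PM = 8 h 9 min → rounds to 8 h 10 min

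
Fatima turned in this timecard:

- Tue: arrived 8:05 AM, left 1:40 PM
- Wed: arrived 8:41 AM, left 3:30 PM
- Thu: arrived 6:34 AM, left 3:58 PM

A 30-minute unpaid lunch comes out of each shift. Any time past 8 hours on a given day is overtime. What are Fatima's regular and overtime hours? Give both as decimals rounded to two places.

Tue: 8:05 AM–1:40 PM = 5 h 35 min; less 30 min break → 5 h 5 min
Wed: 8:41 AM–3:30 PM = 6 h 49 min; less 30 min break → 6 h 19 min
Thu: 6:34 AM–3:58 PM = 9 h 24 min; less 30 min break → 8 h 54 min
Tue reg 5 h 5 min / OT 0 h 0 min; Wed reg 6 h 19 min / OT 0 h 0 min; Thu reg 8 h 0 min / OT 0 h 54 min.
Totals: regular 19 h 24 min, overtime 0 h 54 min.

Regular 19.40 hours, overtime 0.90 hours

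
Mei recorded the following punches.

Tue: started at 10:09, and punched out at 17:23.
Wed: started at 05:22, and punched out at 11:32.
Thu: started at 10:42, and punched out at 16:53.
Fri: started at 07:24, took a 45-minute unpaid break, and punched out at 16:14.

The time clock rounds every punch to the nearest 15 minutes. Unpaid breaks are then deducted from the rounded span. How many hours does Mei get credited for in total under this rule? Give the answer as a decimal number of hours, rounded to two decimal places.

Tue: in 10:09→10:15, out 17:23→17:30; 7 h 15 min
Wed: in 05:22→05:15, out 11:32→11:30; 6 h 15 min
Thu: in 10:42→10:45, out 16:53→17:00; 6 h 15 min
Fri: in 07:24→07:30, out 16:14→16:15; 8 h 45 min − 45 min = 8 h 0 min
Total credited: 27 h 45 min.

27.75 hours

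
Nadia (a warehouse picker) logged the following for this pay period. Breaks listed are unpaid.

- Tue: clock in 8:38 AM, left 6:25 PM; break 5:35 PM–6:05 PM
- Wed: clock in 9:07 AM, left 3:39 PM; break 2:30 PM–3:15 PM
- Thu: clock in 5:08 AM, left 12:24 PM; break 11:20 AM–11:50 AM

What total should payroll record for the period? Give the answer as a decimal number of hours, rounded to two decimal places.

Tue: 8:38 AM–6:25 PM = 9 h 47 min; less 30 min break → 9 h 17 min
Wed: 9:07 AM–3:39 PM = 6 h 32 min; less 45 min break → 5 h 47 min
Thu: 5:08 AM–12:24 PM = 7 h 16 min; less 30 min break → 6 h 46 min
Total: 9 h 17 min + 5 h 47 min + 6 h 46 min = 21 h 50 min.

21.83 hours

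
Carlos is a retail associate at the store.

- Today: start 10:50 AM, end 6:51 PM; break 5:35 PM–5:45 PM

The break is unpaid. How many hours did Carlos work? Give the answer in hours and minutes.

7 h 51 min

Today: 10:50 AM–6:51 PM = 8 h 1 min; less 10 min break → 7 h 51 min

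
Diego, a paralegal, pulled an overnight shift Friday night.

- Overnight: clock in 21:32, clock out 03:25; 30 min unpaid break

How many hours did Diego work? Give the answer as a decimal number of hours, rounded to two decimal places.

Overnight: 21:32 → midnight = 2 h 28 min; midnight → 03:25 = 3 h 25 min; span 5 h 53 min; less 30 min break → 5 h 23 min

5.38 hours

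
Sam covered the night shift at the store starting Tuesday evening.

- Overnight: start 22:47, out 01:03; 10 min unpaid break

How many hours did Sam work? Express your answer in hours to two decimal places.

2.10 hours

Overnight: 22:47 → midnight = 1 h 13 min; midnight → 01:03 = 1 h 3 min; span 2 h 16 min; less 10 min break → 2 h 6 min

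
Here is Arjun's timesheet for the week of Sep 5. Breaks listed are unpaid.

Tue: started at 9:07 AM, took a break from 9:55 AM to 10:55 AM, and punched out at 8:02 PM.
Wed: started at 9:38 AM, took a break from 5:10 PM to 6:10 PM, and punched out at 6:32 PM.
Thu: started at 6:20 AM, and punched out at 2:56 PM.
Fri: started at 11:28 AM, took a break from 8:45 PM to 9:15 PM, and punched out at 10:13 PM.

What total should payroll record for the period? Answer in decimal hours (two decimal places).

Tue: 9:07 AM–8:02 PM = 10 h 55 min; less 60 min break → 9 h 55 min
Wed: 9:38 AM–6:32 PM = 8 h 54 min; less 60 min break → 7 h 54 min
Thu: 6:20 AM–2:56 PM = 8 h 36 min
Fri: 11:28 AM–10:13 PM = 10 h 45 min; less 30 min break → 10 h 15 min
Total: 9 h 55 min + 7 h 54 min + 8 h 36 min + 10 h 15 min = 36 h 40 min.

36.67 hours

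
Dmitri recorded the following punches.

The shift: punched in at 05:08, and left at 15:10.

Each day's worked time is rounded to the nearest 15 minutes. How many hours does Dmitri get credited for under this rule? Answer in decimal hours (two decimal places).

10.00 hours

The shift: 05:08–15:10 = 10 h 2 min → rounds to 10 h 0 min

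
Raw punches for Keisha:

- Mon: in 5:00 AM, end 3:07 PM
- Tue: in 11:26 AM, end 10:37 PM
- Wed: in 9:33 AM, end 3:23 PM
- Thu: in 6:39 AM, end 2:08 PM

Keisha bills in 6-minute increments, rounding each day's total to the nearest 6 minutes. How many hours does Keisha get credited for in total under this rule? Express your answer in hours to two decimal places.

Mon: 5:00 AM–3:07 PM = 10 h 7 min → rounds to 10 h 6 min
Tue: 11:26 AM–10:37 PM = 11 h 11 min → rounds to 11 h 12 min
Wed: 9:33 AM–3:23 PM = 5 h 50 min → rounds to 5 h 48 min
Thu: 6:39 AM–2:08 PM = 7 h 29 min → rounds to 7 h 30 min
Total credited: 34 h 36 min.

34.60 hours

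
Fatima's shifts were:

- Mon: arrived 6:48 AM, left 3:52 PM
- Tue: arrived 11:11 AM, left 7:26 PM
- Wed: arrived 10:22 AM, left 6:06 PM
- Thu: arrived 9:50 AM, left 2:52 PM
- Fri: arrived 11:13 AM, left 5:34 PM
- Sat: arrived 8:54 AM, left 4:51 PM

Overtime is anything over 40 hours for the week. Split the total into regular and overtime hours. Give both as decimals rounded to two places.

Mon: 6:48 AM–3:52 PM = 9 h 4 min
Tue: 11:11 AM–7:26 PM = 8 h 15 min
Wed: 10:22 AM–6:06 PM = 7 h 44 min
Thu: 9:50 AM–2:52 PM = 5 h 2 min
Fri: 11:13 AM–5:34 PM = 6 h 21 min
Sat: 8:54 AM–4:51 PM = 7 h 57 min
Total worked: 44 h 23 min = 44.38 h.
Threshold 40 h → overtime 4 h 23 min, regular 40 h 0 min.

Regular 40.00 hours, overtime 4.38 hours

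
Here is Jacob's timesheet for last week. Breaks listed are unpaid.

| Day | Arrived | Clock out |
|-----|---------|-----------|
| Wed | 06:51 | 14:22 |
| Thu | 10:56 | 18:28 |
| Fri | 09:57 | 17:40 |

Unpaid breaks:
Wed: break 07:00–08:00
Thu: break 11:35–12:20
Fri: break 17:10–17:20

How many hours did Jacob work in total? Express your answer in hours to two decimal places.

Wed: 06:51–14:22 = 7 h 31 min; less 60 min break → 6 h 31 min
Thu: 10:56–18:28 = 7 h 32 min; less 45 min break → 6 h 47 min
Fri: 09:57–17:40 = 7 h 43 min; less 10 min break → 7 h 33 min
Total: 6 h 31 min + 6 h 47 min + 7 h 33 min = 20 h 51 min.

20.85 hours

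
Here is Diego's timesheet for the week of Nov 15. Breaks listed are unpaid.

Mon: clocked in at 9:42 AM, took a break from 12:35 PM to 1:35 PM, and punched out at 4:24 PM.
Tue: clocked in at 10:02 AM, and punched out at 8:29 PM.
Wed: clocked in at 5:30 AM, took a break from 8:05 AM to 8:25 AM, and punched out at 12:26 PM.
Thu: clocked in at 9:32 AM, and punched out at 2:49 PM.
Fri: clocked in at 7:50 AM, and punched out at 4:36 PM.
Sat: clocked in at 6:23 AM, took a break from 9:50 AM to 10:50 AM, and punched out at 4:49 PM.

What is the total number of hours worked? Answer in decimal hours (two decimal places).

Mon: 9:42 AM–4:24 PM = 6 h 42 min; less 60 min break → 5 h 42 min
Tue: 10:02 AM–8:29 PM = 10 h 27 min
Wed: 5:30 AM–12:26 PM = 6 h 56 min; less 20 min break → 6 h 36 min
Thu: 9:32 AM–2:49 PM = 5 h 17 min
Fri: 7:50 AM–4:36 PM = 8 h 46 min
Sat: 6:23 AM–4:49 PM = 10 h 26 min; less 60 min break → 9 h 26 min
Total: 5 h 42 min + 10 h 27 min + 6 h 36 min + 5 h 17 min + 8 h 46 min + 9 h 26 min = 46 h 14 min.

46.23 hours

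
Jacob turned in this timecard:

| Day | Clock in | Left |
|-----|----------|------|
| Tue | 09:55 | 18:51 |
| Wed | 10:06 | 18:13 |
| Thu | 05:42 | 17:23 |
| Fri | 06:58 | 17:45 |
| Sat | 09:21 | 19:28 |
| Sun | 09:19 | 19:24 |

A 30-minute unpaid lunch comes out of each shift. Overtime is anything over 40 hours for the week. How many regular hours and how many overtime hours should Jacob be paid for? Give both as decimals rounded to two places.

Tue: 09:55–18:51 = 8 h 56 min; less 30 min break → 8 h 26 min
Wed: 10:06–18:13 = 8 h 7 min; less 30 min break → 7 h 37 min
Thu: 05:42–17:23 = 11 h 41 min; less 30 min break → 11 h 11 min
Fri: 06:58–17:45 = 10 h 47 min; less 30 min break → 10 h 17 min
Sat: 09:21–19:28 = 10 h 7 min; less 30 min break → 9 h 37 min
Sun: 09:19–19:24 = 10 h 5 min; less 30 min break → 9 h 35 min
Total worked: 56 h 43 min = 56.72 h.
Threshold 40 h → overtime 16 h 43 min, regular 40 h 0 min.

Regular 40.00 hours, overtime 16.72 hours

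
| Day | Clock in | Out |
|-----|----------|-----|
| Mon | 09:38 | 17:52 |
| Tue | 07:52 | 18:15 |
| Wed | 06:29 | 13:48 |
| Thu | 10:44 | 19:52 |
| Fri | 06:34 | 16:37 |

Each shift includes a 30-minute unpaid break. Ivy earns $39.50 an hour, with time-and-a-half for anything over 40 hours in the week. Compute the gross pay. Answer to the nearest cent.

Mon: 09:38–17:52 = 8 h 14 min; less 30 min break → 7 h 44 min
Tue: 07:52–18:15 = 10 h 23 min; less 30 min break → 9 h 53 min
Wed: 06:29–13:48 = 7 h 19 min; less 30 min break → 6 h 49 min
Thu: 10:44–19:52 = 9 h 8 min; less 30 min break → 8 h 38 min
Fri: 06:34–16:37 = 10 h 3 min; less 30 min break → 9 h 33 min
Total worked: 42 h 37 min = 2557 min.
Regular 40 h 0 min = 2400 min at $39.50/h; overtime 2 h 37 min = 157 min at $59.25/h.
Pay = (2400 × $39.50 + 157 × $59.25) ÷ 60 = $1735.04.

$1735.04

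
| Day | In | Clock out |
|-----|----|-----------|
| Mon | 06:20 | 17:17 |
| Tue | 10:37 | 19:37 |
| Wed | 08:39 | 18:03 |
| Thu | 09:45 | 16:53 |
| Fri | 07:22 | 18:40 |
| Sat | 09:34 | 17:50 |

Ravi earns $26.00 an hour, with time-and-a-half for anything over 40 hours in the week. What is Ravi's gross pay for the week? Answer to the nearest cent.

Mon: 06:20–17:17 = 10 h 57 min
Tue: 10:37–19:37 = 9 h 0 min
Wed: 08:39–18:03 = 9 h 24 min
Thu: 09:45–16:53 = 7 h 8 min
Fri: 07:22–18:40 = 11 h 18 min
Sat: 09:34–17:50 = 8 h 16 min
Total worked: 56 h 3 min = 3363 min.
Regular 40 h 0 min = 2400 min at $26.00/h; overtime 16 h 3 min = 963 min at $39.00/h.
Pay = (2400 × $26.00 + 963 × $39.00) ÷ 60 = $1665.95.

$1665.95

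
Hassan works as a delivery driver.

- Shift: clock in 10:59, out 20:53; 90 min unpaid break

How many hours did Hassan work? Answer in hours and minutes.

Shift: 10:59–20:53 = 9 h 54 min; less 90 min break → 8 h 24 min

8 h 24 min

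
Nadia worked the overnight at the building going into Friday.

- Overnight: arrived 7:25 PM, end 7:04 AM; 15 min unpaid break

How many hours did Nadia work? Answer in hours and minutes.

Overnight: 7:25 PM → midnight = 4 h 35 min; midnight → 7:04 AM = 7 h 4 min; span 11 h 39 min; less 15 min break → 11 h 24 min

11 h 24 min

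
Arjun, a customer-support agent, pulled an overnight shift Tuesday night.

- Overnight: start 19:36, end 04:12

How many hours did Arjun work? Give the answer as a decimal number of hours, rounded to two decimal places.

8.60 hours

Overnight: 19:36 → midnight = 4 h 24 min; midnight → 04:12 = 4 h 12 min; span 8 h 36 min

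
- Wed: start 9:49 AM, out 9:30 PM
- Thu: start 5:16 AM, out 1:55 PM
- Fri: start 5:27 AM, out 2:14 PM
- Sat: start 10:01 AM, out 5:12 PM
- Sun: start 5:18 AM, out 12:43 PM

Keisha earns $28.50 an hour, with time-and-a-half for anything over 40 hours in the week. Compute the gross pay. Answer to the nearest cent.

Wed: 9:49 AM–9:30 PM = 11 h 41 min
Thu: 5:16 AM–1:55 PM = 8 h 39 min
Fri: 5:27 AM–2:14 PM = 8 h 47 min
Sat: 10:01 AM–5:12 PM = 7 h 11 min
Sun: 5:18 AM–12:43 PM = 7 h 25 min
Total worked: 43 h 43 min = 2623 min.
Regular 40 h 0 min = 2400 min at $28.50/h; overtime 3 h 43 min = 223 min at $42.75/h.
Pay = (2400 × $28.50 + 223 × $42.75) ÷ 60 = $1298.89.

$1298.89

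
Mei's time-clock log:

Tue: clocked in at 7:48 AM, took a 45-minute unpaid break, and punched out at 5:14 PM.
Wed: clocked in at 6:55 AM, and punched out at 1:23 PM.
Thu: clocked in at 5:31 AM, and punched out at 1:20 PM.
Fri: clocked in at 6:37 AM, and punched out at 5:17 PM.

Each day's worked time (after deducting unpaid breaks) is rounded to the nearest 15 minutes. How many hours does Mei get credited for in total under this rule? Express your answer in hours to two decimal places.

33.75 hours

Tue: 7:48 AM–5:14 PM = 9 h 26 min − 45 min = 8 h 41 min → rounds to 8 h 45 min
Wed: 6:55 AM–1:23 PM = 6 h 28 min → rounds to 6 h 30 min
Thu: 5:31 AM–1:20 PM = 7 h 49 min → rounds to 7 h 45 min
Fri: 6:37 AM–5:17 PM = 10 h 40 min → rounds to 10 h 45 min
Total credited: 33 h 45 min.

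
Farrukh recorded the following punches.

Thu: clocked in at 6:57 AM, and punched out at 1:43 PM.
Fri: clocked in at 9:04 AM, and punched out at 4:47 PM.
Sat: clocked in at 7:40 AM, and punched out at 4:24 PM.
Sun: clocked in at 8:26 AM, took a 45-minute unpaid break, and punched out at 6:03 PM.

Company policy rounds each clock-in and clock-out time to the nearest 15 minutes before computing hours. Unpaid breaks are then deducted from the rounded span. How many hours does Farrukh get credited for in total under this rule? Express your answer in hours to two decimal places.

32.00 hours

Thu: in 6:57 AM→7:00 AM, out 1:43 PM→1:45 PM; 6 h 45 min
Fri: in 9:04 AM→9:00 AM, out 4:47 PM→4:45 PM; 7 h 45 min
Sat: in 7:40 AM→7:45 AM, out 4:24 PM→4:30 PM; 8 h 45 min
Sun: in 8:26 AM→8:30 AM, out 6:03 PM→6:00 PM; 9 h 30 min − 45 min = 8 h 45 min
Total credited: 32 h 0 min.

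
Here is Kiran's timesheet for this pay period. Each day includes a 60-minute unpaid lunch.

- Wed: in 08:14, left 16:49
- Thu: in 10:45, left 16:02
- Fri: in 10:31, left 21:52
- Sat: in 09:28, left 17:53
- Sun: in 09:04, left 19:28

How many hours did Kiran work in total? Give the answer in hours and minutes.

Wed: 08:14–16:49 = 8 h 35 min; less 60 min break → 7 h 35 min
Thu: 10:45–16:02 = 5 h 17 min; less 60 min break → 4 h 17 min
Fri: 10:31–21:52 = 11 h 21 min; less 60 min break → 10 h 21 min
Sat: 09:28–17:53 = 8 h 25 min; less 60 min break → 7 h 25 min
Sun: 09:04–19:28 = 10 h 24 min; less 60 min break → 9 h 24 min
Total: 7 h 35 min + 4 h 17 min + 10 h 21 min + 7 h 25 min + 9 h 24 min = 39 h 2 min.

39 h 2 min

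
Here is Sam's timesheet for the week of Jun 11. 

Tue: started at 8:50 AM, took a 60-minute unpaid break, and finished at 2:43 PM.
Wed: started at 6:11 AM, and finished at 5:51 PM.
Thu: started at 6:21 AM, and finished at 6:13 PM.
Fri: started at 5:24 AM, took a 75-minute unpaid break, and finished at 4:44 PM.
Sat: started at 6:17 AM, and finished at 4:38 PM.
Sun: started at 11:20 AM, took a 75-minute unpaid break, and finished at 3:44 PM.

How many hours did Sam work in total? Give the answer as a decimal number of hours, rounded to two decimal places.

52.00 hours

Tue: 8:50 AM–2:43 PM = 5 h 53 min; less 60 min break → 4 h 53 min
Wed: 6:11 AM–5:51 PM = 11 h 40 min
Thu: 6:21 AM–6:13 PM = 11 h 52 min
Fri: 5:24 AM–4:44 PM = 11 h 20 min; less 75 min break → 10 h 5 min
Sat: 6:17 AM–4:38 PM = 10 h 21 min
Sun: 11:20 AM–3:44 PM = 4 h 24 min; less 75 min break → 3 h 9 min
Total: 4 h 53 min + 11 h 40 min + 11 h 52 min + 10 h 5 min + 10 h 21 min + 3 h 9 min = 52 h 0 min.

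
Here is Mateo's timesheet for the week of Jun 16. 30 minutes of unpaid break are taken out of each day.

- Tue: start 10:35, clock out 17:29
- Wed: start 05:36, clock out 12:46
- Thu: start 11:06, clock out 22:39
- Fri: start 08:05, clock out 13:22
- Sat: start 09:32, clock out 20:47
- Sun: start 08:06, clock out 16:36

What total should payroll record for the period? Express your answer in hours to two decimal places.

47.65 hours

Tue: 10:35–17:29 = 6 h 54 min; less 30 min break → 6 h 24 min
Wed: 05:36–12:46 = 7 h 10 min; less 30 min break → 6 h 40 min
Thu: 11:06–22:39 = 11 h 33 min; less 30 min break → 11 h 3 min
Fri: 08:05–13:22 = 5 h 17 min; less 30 min break → 4 h 47 min
Sat: 09:32–20:47 = 11 h 15 min; less 30 min break → 10 h 45 min
Sun: 08:06–16:36 = 8 h 30 min; less 30 min break → 8 h 0 min
Total: 6 h 24 min + 6 h 40 min + 11 h 3 min + 4 h 47 min + 10 h 45 min + 8 h 0 min = 47 h 39 min.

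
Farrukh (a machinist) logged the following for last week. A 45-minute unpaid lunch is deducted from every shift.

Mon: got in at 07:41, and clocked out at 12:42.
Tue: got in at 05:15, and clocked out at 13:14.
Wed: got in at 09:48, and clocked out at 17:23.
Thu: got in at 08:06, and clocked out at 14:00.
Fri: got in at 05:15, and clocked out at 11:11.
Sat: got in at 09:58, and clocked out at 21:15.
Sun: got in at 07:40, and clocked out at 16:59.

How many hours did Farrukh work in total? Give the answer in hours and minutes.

47 h 46 min

Mon: 07:41–12:42 = 5 h 1 min; less 45 min break → 4 h 16 min
Tue: 05:15–13:14 = 7 h 59 min; less 45 min break → 7 h 14 min
Wed: 09:48–17:23 = 7 h 35 min; less 45 min break → 6 h 50 min
Thu: 08:06–14:00 = 5 h 54 min; less 45 min break → 5 h 9 min
Fri: 05:15–11:11 = 5 h 56 min; less 45 min break → 5 h 11 min
Sat: 09:58–21:15 = 11 h 17 min; less 45 min break → 10 h 32 min
Sun: 07:40–16:59 = 9 h 19 min; less 45 min break → 8 h 34 min
Total: 4 h 16 min + 7 h 14 min + 6 h 50 min + 5 h 9 min + 5 h 11 min + 10 h 32 min + 8 h 34 min = 47 h 46 min.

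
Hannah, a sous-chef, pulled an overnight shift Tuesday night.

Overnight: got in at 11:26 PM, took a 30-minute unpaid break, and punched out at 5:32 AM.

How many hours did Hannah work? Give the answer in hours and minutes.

Overnight: 11:26 PM → midnight = 0 h 34 min; midnight → 5:32 AM = 5 h 32 min; span 6 h 6 min; less 30 min break → 5 h 36 min

5 h 36 min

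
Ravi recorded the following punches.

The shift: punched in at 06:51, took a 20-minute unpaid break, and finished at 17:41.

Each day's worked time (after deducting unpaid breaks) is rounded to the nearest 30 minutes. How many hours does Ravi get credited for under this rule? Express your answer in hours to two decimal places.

10.50 hours

The shift: 06:51–17:41 = 10 h 50 min − 20 min = 10 h 30 min → rounds to 10 h 30 min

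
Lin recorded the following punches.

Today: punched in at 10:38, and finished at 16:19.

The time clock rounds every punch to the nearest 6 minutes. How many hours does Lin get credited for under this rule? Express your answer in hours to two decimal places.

5.70 hours

Today: in 10:38→10:36, out 16:19→16:18; 5 h 42 min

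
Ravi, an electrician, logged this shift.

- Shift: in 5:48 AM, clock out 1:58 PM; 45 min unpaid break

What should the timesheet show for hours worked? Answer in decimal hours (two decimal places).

7.42 hours

Shift: 5:48 AM–1:58 PM = 8 h 10 min; less 45 min break → 7 h 25 min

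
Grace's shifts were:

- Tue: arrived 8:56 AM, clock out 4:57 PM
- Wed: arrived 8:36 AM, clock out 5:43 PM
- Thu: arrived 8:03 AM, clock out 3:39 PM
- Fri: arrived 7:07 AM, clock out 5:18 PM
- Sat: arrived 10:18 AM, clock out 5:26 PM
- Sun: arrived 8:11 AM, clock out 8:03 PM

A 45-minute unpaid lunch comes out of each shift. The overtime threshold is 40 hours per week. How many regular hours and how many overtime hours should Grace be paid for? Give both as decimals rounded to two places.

Regular 40.00 hours, overtime 9.42 hours

Tue: 8:56 AM–4:57 PM = 8 h 1 min; less 45 min break → 7 h 16 min
Wed: 8:36 AM–5:43 PM = 9 h 7 min; less 45 min break → 8 h 22 min
Thu: 8:03 AM–3:39 PM = 7 h 36 min; less 45 min break → 6 h 51 min
Fri: 7:07 AM–5:18 PM = 10 h 11 min; less 45 min break → 9 h 26 min
Sat: 10:18 AM–5:26 PM = 7 h 8 min; less 45 min break → 6 h 23 min
Sun: 8:11 AM–8:03 PM = 11 h 52 min; less 45 min break → 11 h 7 min
Total worked: 49 h 25 min = 49.42 h.
Threshold 40 h → overtime 9 h 25 min, regular 40 h 0 min.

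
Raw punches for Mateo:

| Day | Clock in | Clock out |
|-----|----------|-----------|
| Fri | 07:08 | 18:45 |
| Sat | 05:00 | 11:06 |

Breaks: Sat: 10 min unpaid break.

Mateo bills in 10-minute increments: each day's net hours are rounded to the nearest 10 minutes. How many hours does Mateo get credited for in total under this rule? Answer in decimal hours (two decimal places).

17.67 hours

Fri: 07:08–18:45 = 11 h 37 min → rounds to 11 h 40 min
Sat: 05:00–11:06 = 6 h 6 min − 10 min = 5 h 56 min → rounds to 6 h 0 min
Total credited: 17 h 40 min.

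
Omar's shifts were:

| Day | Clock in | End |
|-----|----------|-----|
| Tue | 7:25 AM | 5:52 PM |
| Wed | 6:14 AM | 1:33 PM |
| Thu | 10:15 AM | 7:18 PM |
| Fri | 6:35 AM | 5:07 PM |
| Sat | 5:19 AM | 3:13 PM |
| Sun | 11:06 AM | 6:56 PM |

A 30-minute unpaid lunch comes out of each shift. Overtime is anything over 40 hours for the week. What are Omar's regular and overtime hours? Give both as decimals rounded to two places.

Regular 40.00 hours, overtime 12.08 hours

Tue: 7:25 AM–5:52 PM = 10 h 27 min; less 30 min break → 9 h 57 min
Wed: 6:14 AM–1:33 PM = 7 h 19 min; less 30 min break → 6 h 49 min
Thu: 10:15 AM–7:18 PM = 9 h 3 min; less 30 min break → 8 h 33 min
Fri: 6:35 AM–5:07 PM = 10 h 32 min; less 30 min break → 10 h 2 min
Sat: 5:19 AM–3:13 PM = 9 h 54 min; less 30 min break → 9 h 24 min
Sun: 11:06 AM–6:56 PM = 7 h 50 min; less 30 min break → 7 h 20 min
Total worked: 52 h 5 min = 52.08 h.
Threshold 40 h → overtime 12 h 5 min, regular 40 h 0 min.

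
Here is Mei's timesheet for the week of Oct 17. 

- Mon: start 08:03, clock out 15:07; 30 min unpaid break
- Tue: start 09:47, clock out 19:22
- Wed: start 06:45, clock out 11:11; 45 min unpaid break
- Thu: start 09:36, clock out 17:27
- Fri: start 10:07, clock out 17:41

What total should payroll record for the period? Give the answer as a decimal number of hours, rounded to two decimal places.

35.25 hours

Mon: 08:03–15:07 = 7 h 4 min; less 30 min break → 6 h 34 min
Tue: 09:47–19:22 = 9 h 35 min
Wed: 06:45–11:11 = 4 h 26 min; less 45 min break → 3 h 41 min
Thu: 09:36–17:27 = 7 h 51 min
Fri: 10:07–17:41 = 7 h 34 min
Total: 6 h 34 min + 9 h 35 min + 3 h 41 min + 7 h 51 min + 7 h 34 min = 35 h 15 min.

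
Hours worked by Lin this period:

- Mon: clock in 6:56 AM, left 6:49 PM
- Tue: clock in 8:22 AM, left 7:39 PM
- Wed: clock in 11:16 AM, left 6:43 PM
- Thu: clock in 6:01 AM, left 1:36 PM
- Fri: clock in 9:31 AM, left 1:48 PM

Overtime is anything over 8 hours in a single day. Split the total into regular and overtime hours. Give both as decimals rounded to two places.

Mon: 6:56 AM–6:49 PM = 11 h 53 min
Tue: 8:22 AM–7:39 PM = 11 h 17 min
Wed: 11:16 AM–6:43 PM = 7 h 27 min
Thu: 6:01 AM–1:36 PM = 7 h 35 min
Fri: 9:31 AM–1:48 PM = 4 h 17 min
Mon reg 8 h 0 min / OT 3 h 53 min; Tue reg 8 h 0 min / OT 3 h 17 min; Wed reg 7 h 27 min / OT 0 h 0 min; Thu reg 7 h 35 min / OT 0 h 0 min; Fri reg 4 h 17 min / OT 0 h 0 min.
Totals: regular 35 h 19 min, overtime 7 h 10 min.

Regular 35.32 hours, overtime 7.17 hours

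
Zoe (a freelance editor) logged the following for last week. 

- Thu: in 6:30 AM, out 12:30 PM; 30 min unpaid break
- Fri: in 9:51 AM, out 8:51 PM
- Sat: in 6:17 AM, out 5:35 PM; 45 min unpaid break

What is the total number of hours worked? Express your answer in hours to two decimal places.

Thu: 6:30 AM–12:30 PM = 6 h 0 min; less 30 min break → 5 h 30 min
Fri: 9:51 AM–8:51 PM = 11 h 0 min
Sat: 6:17 AM–5:35 PM = 11 h 18 min; less 45 min break → 10 h 33 min
Total: 5 h 30 min + 11 h 0 min + 10 h 33 min = 27 h 3 min.

27.05 hours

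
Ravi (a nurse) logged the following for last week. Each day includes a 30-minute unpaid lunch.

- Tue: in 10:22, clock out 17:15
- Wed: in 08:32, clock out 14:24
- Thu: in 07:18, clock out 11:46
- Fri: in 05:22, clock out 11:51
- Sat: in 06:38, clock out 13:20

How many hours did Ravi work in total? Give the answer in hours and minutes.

27 h 54 min

Tue: 10:22–17:15 = 6 h 53 min; less 30 min break → 6 h 23 min
Wed: 08:32–14:24 = 5 h 52 min; less 30 min break → 5 h 22 min
Thu: 07:18–11:46 = 4 h 28 min; less 30 min break → 3 h 58 min
Fri: 05:22–11:51 = 6 h 29 min; less 30 min break → 5 h 59 min
Sat: 06:38–13:20 = 6 h 42 min; less 30 min break → 6 h 12 min
Total: 6 h 23 min + 5 h 22 min + 3 h 58 min + 5 h 59 min + 6 h 12 min = 27 h 54 min.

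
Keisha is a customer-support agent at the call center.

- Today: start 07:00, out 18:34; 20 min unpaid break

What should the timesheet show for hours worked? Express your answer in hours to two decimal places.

Today: 07:00–18:34 = 11 h 34 min; less 20 min break → 11 h 14 min

11.23 hours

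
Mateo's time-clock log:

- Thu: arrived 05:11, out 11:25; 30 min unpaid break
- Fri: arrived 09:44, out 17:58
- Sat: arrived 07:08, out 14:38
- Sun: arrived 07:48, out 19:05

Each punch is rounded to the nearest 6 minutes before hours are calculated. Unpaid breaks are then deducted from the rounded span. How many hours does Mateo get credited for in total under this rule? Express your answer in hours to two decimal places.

Thu: in 05:11→05:12, out 11:25→11:24; 6 h 12 min − 30 min = 5 h 42 min
Fri: in 09:44→09:42, out 17:58→18:00; 8 h 18 min
Sat: in 07:08→07:06, out 14:38→14:36; 7 h 30 min
Sun: in 07:48→07:48, out 19:05→19:06; 11 h 18 min
Total credited: 32 h 48 min.

32.80 hours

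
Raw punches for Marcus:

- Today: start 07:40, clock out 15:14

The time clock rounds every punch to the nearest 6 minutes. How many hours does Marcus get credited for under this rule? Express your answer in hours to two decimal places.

7.50 hours

Today: in 07:40→07:42, out 15:14→15:12; 7 h 30 min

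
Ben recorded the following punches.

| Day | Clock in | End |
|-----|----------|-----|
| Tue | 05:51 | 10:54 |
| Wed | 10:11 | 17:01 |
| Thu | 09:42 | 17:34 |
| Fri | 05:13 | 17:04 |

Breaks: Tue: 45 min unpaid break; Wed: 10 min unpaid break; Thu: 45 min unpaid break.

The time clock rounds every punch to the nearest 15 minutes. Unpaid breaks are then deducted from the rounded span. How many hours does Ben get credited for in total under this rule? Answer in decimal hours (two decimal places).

29.83 hours

Tue: in 05:51→05:45, out 10:54→11:00; 5 h 15 min − 45 min = 4 h 30 min
Wed: in 10:11→10:15, out 17:01→17:00; 6 h 45 min − 10 min = 6 h 35 min
Thu: in 09:42→09:45, out 17:34→17:30; 7 h 45 min − 45 min = 7 h 0 min
Fri: in 05:13→05:15, out 17:04→17:00; 11 h 45 min
Total credited: 29 h 50 min.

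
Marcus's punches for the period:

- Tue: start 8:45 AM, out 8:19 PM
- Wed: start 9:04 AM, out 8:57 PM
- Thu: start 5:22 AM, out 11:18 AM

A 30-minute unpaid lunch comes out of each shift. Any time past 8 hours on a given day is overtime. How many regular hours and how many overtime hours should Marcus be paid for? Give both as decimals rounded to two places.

Regular 21.43 hours, overtime 6.45 hours

Tue: 8:45 AM–8:19 PM = 11 h 34 min; less 30 min break → 11 h 4 min
Wed: 9:04 AM–8:57 PM = 11 h 53 min; less 30 min break → 11 h 23 min
Thu: 5:22 AM–11:18 AM = 5 h 56 min; less 30 min break → 5 h 26 min
Tue reg 8 h 0 min / OT 3 h 4 min; Wed reg 8 h 0 min / OT 3 h 23 min; Thu reg 5 h 26 min / OT 0 h 0 min.
Totals: regular 21 h 26 min, overtime 6 h 27 min.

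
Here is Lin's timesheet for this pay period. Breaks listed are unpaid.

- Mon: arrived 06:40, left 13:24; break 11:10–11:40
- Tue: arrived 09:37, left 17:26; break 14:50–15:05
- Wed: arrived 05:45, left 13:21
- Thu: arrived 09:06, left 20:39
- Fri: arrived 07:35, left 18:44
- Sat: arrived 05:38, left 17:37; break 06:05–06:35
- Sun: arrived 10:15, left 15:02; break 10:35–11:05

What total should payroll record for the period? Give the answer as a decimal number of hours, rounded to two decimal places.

59.87 hours

Mon: 06:40–13:24 = 6 h 44 min; less 30 min break → 6 h 14 min
Tue: 09:37–17:26 = 7 h 49 min; less 15 min break → 7 h 34 min
Wed: 05:45–13:21 = 7 h 36 min
Thu: 09:06–20:39 = 11 h 33 min
Fri: 07:35–18:44 = 11 h 9 min
Sat: 05:38–17:37 = 11 h 59 min; less 30 min break → 11 h 29 min
Sun: 10:15–15:02 = 4 h 47 min; less 30 min break → 4 h 17 min
Total: 6 h 14 min + 7 h 34 min + 7 h 36 min + 11 h 33 min + 11 h 9 min + 11 h 29 min + 4 h 17 min = 59 h 52 min.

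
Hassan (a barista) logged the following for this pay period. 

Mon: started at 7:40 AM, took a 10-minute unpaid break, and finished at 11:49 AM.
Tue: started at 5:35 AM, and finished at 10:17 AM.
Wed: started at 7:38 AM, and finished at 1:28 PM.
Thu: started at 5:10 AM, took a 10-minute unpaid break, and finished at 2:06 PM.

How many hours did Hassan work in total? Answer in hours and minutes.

23 h 17 min

Mon: 7:40 AM–11:49 AM = 4 h 9 min; less 10 min break → 3 h 59 min
Tue: 5:35 AM–10:17 AM = 4 h 42 min
Wed: 7:38 AM–1:28 PM = 5 h 50 min
Thu: 5:10 AM–2:06 PM = 8 h 56 min; less 10 min break → 8 h 46 min
Total: 3 h 59 min + 4 h 42 min + 5 h 50 min + 8 h 46 min = 23 h 17 min.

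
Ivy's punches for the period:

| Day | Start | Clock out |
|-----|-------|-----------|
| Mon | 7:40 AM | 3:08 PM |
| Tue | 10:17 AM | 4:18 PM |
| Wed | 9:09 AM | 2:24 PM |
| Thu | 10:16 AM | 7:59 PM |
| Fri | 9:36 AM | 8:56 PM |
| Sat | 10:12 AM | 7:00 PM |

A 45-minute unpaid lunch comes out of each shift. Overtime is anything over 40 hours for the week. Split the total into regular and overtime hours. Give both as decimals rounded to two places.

Regular 40.00 hours, overtime 4.08 hours

Mon: 7:40 AM–3:08 PM = 7 h 28 min; less 45 min break → 6 h 43 min
Tue: 10:17 AM–4:18 PM = 6 h 1 min; less 45 min break → 5 h 16 min
Wed: 9:09 AM–2:24 PM = 5 h 15 min; less 45 min break → 4 h 30 min
Thu: 10:16 AM–7:59 PM = 9 h 43 min; less 45 min break → 8 h 58 min
Fri: 9:36 AM–8:56 PM = 11 h 20 min; less 45 min break → 10 h 35 min
Sat: 10:12 AM–7:00 PM = 8 h 48 min; less 45 min break → 8 h 3 min
Total worked: 44 h 5 min = 44.08 h.
Threshold 40 h → overtime 4 h 5 min, regular 40 h 0 min.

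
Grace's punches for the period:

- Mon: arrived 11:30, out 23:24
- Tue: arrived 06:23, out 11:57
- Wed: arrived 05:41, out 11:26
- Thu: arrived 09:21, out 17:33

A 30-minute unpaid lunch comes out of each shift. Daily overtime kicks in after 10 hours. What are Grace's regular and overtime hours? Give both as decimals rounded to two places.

Regular 28.02 hours, overtime 1.40 hours

Mon: 11:30–23:24 = 11 h 54 min; less 30 min break → 11 h 24 min
Tue: 06:23–11:57 = 5 h 34 min; less 30 min break → 5 h 4 min
Wed: 05:41–11:26 = 5 h 45 min; less 30 min break → 5 h 15 min
Thu: 09:21–17:33 = 8 h 12 min; less 30 min break → 7 h 42 min
Mon reg 10 h 0 min / OT 1 h 24 min; Tue reg 5 h 4 min / OT 0 h 0 min; Wed reg 5 h 15 min / OT 0 h 0 min; Thu reg 7 h 42 min / OT 0 h 0 min.
Totals: regular 28 h 1 min, overtime 1 h 24 min.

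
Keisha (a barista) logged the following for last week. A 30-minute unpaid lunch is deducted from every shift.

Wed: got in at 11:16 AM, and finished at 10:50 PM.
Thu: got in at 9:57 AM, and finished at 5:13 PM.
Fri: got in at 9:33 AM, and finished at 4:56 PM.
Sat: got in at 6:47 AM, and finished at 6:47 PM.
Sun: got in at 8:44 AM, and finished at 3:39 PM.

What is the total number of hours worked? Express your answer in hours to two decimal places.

42.63 hours

Wed: 11:16 AM–10:50 PM = 11 h 34 min; less 30 min break → 11 h 4 min
Thu: 9:57 AM–5:13 PM = 7 h 16 min; less 30 min break → 6 h 46 min
Fri: 9:33 AM–4:56 PM = 7 h 23 min; less 30 min break → 6 h 53 min
Sat: 6:47 AM–6:47 PM = 12 h 0 min; less 30 min break → 11 h 30 min
Sun: 8:44 AM–3:39 PM = 6 h 55 min; less 30 min break → 6 h 25 min
Total: 11 h 4 min + 6 h 46 min + 6 h 53 min + 11 h 30 min + 6 h 25 min = 42 h 38 min.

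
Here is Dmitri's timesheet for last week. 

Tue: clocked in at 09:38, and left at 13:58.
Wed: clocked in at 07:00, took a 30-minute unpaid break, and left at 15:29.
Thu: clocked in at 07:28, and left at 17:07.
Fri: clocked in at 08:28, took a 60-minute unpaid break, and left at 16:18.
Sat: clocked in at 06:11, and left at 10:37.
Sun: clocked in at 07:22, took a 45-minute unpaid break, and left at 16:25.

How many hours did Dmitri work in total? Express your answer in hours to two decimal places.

Tue: 09:38–13:58 = 4 h 20 min
Wed: 07:00–15:29 = 8 h 29 min; less 30 min break → 7 h 59 min
Thu: 07:28–17:07 = 9 h 39 min
Fri: 08:28–16:18 = 7 h 50 min; less 60 min break → 6 h 50 min
Sat: 06:11–10:37 = 4 h 26 min
Sun: 07:22–16:25 = 9 h 3 min; less 45 min break → 8 h 18 min
Total: 4 h 20 min + 7 h 59 min + 9 h 39 min + 6 h 50 min + 4 h 26 min + 8 h 18 min = 41 h 32 min.

41.53 hours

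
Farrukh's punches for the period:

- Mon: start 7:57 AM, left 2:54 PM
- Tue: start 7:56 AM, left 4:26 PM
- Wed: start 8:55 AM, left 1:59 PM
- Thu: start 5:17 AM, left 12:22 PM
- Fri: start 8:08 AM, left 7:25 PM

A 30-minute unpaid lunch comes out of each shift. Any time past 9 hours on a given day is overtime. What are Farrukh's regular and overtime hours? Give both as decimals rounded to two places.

Regular 34.60 hours, overtime 1.78 hours

Mon: 7:57 AM–2:54 PM = 6 h 57 min; less 30 min break → 6 h 27 min
Tue: 7:56 AM–4:26 PM = 8 h 30 min; less 30 min break → 8 h 0 min
Wed: 8:55 AM–1:59 PM = 5 h 4 min; less 30 min break → 4 h 34 min
Thu: 5:17 AM–12:22 PM = 7 h 5 min; less 30 min break → 6 h 35 min
Fri: 8:08 AM–7:25 PM = 11 h 17 min; less 30 min break → 10 h 47 min
Mon reg 6 h 27 min / OT 0 h 0 min; Tue reg 8 h 0 min / OT 0 h 0 min; Wed reg 4 h 34 min / OT 0 h 0 min; Thu reg 6 h 35 min / OT 0 h 0 min; Fri reg 9 h 0 min / OT 1 h 47 min.
Totals: regular 34 h 36 min, overtime 1 h 47 min.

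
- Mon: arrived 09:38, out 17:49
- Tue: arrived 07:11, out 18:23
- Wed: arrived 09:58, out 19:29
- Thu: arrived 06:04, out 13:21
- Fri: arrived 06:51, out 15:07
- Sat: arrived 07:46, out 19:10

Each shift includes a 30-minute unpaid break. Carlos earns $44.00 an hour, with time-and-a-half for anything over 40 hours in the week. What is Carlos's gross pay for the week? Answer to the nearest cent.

$2608.10

Mon: 09:38–17:49 = 8 h 11 min; less 30 min break → 7 h 41 min
Tue: 07:11–18:23 = 11 h 12 min; less 30 min break → 10 h 42 min
Wed: 09:58–19:29 = 9 h 31 min; less 30 min break → 9 h 1 min
Thu: 06:04–13:21 = 7 h 17 min; less 30 min break → 6 h 47 min
Fri: 06:51–15:07 = 8 h 16 min; less 30 min break → 7 h 46 min
Sat: 07:46–19:10 = 11 h 24 min; less 30 min break → 10 h 54 min
Total worked: 52 h 51 min = 3171 min.
Regular 40 h 0 min = 2400 min at $44.00/h; overtime 12 h 51 min = 771 min at $66.00/h.
Pay = (2400 × $44.00 + 771 × $66.00) ÷ 60 = $2608.10.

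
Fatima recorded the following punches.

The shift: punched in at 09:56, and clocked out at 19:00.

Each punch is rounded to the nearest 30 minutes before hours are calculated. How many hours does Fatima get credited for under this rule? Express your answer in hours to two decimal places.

9.00 hours

The shift: in 09:56→10:00, out 19:00→19:00; 9 h 0 min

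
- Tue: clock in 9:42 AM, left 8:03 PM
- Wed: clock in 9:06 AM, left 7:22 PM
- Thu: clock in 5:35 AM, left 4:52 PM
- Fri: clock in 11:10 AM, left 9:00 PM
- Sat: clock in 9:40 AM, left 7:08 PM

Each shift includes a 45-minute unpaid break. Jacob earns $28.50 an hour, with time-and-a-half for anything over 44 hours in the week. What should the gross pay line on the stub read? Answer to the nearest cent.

Tue: 9:42 AM–8:03 PM = 10 h 21 min; less 45 min break → 9 h 36 min
Wed: 9:06 AM–7:22 PM = 10 h 16 min; less 45 min break → 9 h 31 min
Thu: 5:35 AM–4:52 PM = 11 h 17 min; less 45 min break → 10 h 32 min
Fri: 11:10 AM–9:00 PM = 9 h 50 min; less 45 min break → 9 h 5 min
Sat: 9:40 AM–7:08 PM = 9 h 28 min; less 45 min break → 8 h 43 min
Total worked: 47 h 27 min = 2847 min.
Regular 44 h 0 min = 2640 min at $28.50/h; overtime 3 h 27 min = 207 min at $42.75/h.
Pay = (2640 × $28.50 + 207 × $42.75) ÷ 60 = $1401.49.

$1401.49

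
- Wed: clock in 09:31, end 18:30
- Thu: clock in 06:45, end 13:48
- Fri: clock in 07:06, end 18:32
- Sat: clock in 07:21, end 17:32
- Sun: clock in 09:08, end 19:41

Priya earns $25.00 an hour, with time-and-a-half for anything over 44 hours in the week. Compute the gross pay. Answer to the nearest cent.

$1257.50

Wed: 09:31–18:30 = 8 h 59 min
Thu: 06:45–13:48 = 7 h 3 min
Fri: 07:06–18:32 = 11 h 26 min
Sat: 07:21–17:32 = 10 h 11 min
Sun: 09:08–19:41 = 10 h 33 min
Total worked: 48 h 12 min = 2892 min.
Regular 44 h 0 min = 2640 min at $25.00/h; overtime 4 h 12 min = 252 min at $37.50/h.
Pay = (2640 × $25.00 + 252 × $37.50) ÷ 60 = $1257.50.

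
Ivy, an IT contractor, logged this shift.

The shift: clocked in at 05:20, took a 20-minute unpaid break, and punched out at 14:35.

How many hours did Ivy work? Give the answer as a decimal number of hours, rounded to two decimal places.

8.92 hours

The shift: 05:20–14:35 = 9 h 15 min; less 20 min break → 8 h 55 min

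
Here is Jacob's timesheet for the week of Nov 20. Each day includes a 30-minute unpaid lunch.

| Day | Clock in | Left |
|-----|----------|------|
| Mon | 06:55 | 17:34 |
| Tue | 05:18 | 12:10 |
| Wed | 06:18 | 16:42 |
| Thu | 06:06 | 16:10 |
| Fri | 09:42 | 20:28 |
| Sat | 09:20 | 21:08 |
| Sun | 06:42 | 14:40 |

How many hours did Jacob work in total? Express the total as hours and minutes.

65 h 1 min

Mon: 06:55–17:34 = 10 h 39 min; less 30 min break → 10 h 9 min
Tue: 05:18–12:10 = 6 h 52 min; less 30 min break → 6 h 22 min
Wed: 06:18–16:42 = 10 h 24 min; less 30 min break → 9 h 54 min
Thu: 06:06–16:10 = 10 h 4 min; less 30 min break → 9 h 34 min
Fri: 09:42–20:28 = 10 h 46 min; less 30 min break → 10 h 16 min
Sat: 09:20–21:08 = 11 h 48 min; less 30 min break → 11 h 18 min
Sun: 06:42–14:40 = 7 h 58 min; less 30 min break → 7 h 28 min
Total: 10 h 9 min + 6 h 22 min + 9 h 54 min + 9 h 34 min + 10 h 16 min + 11 h 18 min + 7 h 28 min = 65 h 1 min.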